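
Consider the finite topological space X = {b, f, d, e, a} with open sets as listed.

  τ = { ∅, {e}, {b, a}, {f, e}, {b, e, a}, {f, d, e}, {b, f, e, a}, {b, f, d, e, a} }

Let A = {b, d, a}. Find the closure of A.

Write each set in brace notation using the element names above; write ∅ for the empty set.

{b, d, a}

cl via duality: int({f, e}) = {f, e}, so X∖{f, e} = {b, d, a}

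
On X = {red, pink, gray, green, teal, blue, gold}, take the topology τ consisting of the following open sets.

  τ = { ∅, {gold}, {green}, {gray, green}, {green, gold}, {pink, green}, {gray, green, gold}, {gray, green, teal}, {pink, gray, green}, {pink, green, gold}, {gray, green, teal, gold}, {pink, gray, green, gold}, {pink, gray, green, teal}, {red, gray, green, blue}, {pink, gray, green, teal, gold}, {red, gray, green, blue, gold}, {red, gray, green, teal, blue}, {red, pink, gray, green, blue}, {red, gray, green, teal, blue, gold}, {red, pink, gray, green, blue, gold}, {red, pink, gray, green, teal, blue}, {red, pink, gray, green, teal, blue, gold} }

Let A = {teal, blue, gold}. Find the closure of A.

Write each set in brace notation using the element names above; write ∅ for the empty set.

{red, teal, blue, gold}

closure: X∖int(X∖A) = X∖{pink, gray, green} = {red, teal, blue, gold}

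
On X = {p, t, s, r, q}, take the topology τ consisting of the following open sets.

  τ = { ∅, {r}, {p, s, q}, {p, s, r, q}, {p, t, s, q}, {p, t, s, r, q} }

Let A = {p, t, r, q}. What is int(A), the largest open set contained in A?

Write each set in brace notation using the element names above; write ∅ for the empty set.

{r}

open subsets of A: ∅, {r}; so int(A) = {r}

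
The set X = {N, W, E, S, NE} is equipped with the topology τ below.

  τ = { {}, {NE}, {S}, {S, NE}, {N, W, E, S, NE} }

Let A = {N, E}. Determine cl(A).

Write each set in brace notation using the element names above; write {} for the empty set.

cl via duality: int({W, S, NE}) = {S, NE}, so X∖{S, NE} = {N, W, E}

{N, W, E}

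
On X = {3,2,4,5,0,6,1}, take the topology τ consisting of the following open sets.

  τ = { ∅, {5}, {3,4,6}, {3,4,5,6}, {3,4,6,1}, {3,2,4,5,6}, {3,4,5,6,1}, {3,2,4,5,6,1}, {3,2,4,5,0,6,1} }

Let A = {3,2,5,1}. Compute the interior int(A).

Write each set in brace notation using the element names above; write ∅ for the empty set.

{5}

interior: largest open inside A is {5} (from ∅, {5})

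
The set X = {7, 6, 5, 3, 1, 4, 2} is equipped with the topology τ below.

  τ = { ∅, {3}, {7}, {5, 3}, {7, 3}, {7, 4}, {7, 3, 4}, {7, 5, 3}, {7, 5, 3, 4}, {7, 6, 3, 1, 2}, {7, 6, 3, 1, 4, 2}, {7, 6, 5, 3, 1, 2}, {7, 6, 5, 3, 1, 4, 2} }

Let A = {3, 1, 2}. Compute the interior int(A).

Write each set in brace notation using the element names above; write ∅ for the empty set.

{3}

interior: largest open inside A is {3} (from ∅, {3})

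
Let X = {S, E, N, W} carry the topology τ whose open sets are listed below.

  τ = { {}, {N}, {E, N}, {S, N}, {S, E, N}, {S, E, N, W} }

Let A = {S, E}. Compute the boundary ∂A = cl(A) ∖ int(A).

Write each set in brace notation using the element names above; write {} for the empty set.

open subsets of A: {}; so int(A) = {}
closure: X∖int(X∖A) = X∖{N} = {S, E, W}
∂A = {S, E, W} minus {} = {S, E, W}

{S, E, W}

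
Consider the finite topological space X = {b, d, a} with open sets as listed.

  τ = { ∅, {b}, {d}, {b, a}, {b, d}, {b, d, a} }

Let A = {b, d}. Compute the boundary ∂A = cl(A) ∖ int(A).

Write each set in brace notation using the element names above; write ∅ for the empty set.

{a}

opens ⊆ A: ∅, {d}, {b}, {b, d}; union → int = {b, d}
complement {a}; its interior ∅; cl(A) = X∖∅ = {b, d, a}
boundary = {b, d, a} ∖ {b, d} = {a}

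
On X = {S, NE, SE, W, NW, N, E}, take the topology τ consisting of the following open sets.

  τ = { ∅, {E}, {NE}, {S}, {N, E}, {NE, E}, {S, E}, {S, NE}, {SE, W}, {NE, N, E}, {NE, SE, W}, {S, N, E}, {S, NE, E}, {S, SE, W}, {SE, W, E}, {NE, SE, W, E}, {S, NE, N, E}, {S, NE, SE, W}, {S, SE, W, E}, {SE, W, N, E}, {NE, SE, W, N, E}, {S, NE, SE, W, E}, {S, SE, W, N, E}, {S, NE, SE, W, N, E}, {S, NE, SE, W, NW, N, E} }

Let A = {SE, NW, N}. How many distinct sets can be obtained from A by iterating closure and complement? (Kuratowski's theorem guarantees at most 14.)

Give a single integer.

10

closure: X∖int(X∖A) = X∖{S, NE, E} = {SE, W, NW, N}
Let k=closure and c=complement:
  1. A     = {SE, NW, N}
  2. kA    = {SE, W, NW, N}
  3. cA    = {S, NE, W, E}
  4. ckA   = {S, NE, E}
  5. kcA   = {S, NE, SE, W, NW, N, E}
  6. kckA  = {S, NE, NW, N, E}
  7. ckcA  = ∅
  8. ckckA = {SE, W}
  9. kckckA = {SE, W, NW}
  10. ckckckA = {S, NE, N, E}
— saturated at 10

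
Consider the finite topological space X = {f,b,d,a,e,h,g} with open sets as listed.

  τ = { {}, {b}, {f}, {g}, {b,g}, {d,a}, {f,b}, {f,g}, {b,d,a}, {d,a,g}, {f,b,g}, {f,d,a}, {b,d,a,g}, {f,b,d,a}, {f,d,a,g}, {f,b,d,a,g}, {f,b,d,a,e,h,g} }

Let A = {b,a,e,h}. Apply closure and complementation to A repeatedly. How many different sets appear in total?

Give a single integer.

closure: X∖int(X∖A) = X∖{f,g} = {b,d,a,e,h}
Let k=closure and c=complement:
  1. A     = {b,a,e,h}
  2. kA    = {b,d,a,e,h}
  3. cA    = {f,d,g}
  4. ckA   = {f,g}
  5. kcA   = {f,d,a,e,h,g}
  6. kckA  = {f,e,h,g}
  7. ckcA  = {b}
  8. ckckA = {b,d,a}
  9. kckcA = {b,e,h}
  10. ckckcA = {f,d,a,g}
— saturated at 10

10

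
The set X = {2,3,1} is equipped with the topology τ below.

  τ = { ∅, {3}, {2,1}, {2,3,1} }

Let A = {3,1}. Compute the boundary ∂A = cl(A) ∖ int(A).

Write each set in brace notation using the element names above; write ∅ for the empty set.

opens ⊆ A: ∅, {3}; union → int = {3}
complement {2}; its interior ∅; cl(A) = X∖∅ = {2,3,1}
boundary = {2,3,1} ∖ {3} = {2,1}

{2,1}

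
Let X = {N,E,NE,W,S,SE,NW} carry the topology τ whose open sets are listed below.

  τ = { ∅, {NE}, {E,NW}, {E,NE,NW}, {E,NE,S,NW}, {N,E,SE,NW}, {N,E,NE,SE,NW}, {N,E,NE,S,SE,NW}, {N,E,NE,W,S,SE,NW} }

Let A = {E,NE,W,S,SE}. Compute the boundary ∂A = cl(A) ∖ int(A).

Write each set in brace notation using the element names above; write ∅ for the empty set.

U open, U⊆A: ∅, {NE}. int(A) = ⋃ = {NE}
X∖A={N,NW}, int(X∖A)=∅, hence cl(A)={N,E,NE,W,S,SE,NW}
∂A: remove int from cl → {N,E,W,S,SE,NW}

{N,E,W,S,SE,NW}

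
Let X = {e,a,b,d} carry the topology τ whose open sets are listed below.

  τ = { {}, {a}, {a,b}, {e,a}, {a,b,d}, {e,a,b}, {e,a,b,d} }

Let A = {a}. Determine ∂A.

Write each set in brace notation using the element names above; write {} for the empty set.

{e,b,d}

U open, U⊆A: {}, {a}. int(A) = ⋃ = {a}
X∖A={e,b,d}, int(X∖A)={}, hence cl(A)={e,a,b,d}
∂A: remove int from cl → {e,b,d}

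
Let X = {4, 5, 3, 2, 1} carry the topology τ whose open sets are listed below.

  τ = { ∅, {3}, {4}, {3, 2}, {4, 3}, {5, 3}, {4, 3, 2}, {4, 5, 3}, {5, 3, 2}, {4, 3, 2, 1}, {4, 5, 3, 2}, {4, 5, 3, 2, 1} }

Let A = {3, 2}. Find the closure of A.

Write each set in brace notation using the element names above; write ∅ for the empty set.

complement {4, 5, 1}; its interior {4}; cl(A) = X∖{4} = {5, 3, 2, 1}

{5, 3, 2, 1}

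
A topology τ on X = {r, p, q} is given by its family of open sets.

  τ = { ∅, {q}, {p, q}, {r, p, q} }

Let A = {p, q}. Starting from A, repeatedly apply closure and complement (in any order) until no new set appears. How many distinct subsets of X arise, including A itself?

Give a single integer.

complement {r}; its interior ∅; cl(A) = X∖∅ = {r, p, q}
With k = closure, c = complement:
  1. A     = {p, q}
  2. kA    = {r, p, q}
  3. cA    = {r}
  4. ckA   = ∅
k, c of each give nothing new

4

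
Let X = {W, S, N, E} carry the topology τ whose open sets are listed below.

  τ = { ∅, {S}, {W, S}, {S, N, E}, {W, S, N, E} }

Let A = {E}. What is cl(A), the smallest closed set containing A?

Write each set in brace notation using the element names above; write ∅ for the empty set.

{N, E}

complement {W, S, N}; its interior {W, S}; cl(A) = X∖{W, S} = {N, E}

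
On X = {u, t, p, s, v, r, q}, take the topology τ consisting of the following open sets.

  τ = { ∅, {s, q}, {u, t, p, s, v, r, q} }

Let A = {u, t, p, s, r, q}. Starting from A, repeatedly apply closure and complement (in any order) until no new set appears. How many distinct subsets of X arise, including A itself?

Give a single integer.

6

complement {v}; its interior ∅; cl(A) = X∖∅ = {u, t, p, s, v, r, q}
With k = closure, c = complement:
  1. A     = {u, t, p, s, r, q}
  2. kA    = {u, t, p, s, v, r, q}
  3. cA    = {v}
  4. ckA   = ∅
  5. kcA   = {u, t, p, v, r}
  6. ckcA  = {s, q}
k, c of each give nothing new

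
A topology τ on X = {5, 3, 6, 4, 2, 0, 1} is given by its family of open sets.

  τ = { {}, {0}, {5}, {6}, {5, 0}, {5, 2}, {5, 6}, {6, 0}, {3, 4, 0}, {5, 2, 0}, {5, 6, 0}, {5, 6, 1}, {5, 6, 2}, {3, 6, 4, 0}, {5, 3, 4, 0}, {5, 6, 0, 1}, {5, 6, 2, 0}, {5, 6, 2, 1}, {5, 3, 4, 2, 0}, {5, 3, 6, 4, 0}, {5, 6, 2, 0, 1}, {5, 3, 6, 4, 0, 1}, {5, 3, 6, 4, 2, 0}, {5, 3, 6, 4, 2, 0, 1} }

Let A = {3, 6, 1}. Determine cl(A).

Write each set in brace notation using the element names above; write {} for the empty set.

{3, 6, 4, 1}

complement {5, 4, 2, 0}; its interior {5, 2, 0}; cl(A) = X∖{5, 2, 0} = {3, 6, 4, 1}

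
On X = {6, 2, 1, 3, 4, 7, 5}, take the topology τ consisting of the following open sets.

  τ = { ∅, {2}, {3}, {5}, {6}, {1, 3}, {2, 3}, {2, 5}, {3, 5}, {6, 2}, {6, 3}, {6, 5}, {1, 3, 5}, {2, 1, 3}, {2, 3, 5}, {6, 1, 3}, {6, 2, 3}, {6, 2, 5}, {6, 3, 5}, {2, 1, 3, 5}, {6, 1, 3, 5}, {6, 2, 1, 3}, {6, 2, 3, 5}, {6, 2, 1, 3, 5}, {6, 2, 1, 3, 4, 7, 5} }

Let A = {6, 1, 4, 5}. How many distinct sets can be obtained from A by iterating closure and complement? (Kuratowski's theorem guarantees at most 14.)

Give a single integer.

X∖A={2, 3, 7}, int(X∖A)={2, 3}, hence cl(A)={6, 1, 4, 7, 5}
Orbit (k=closure, c=complement):
  1. A     = {6, 1, 4, 5}
  2. kA    = {6, 1, 4, 7, 5}
  3. cA    = {2, 3, 7}
  4. ckA   = {2, 3}
  5. kcA   = {2, 1, 3, 4, 7}
  6. ckcA  = {6, 5}
  7. kckcA = {6, 4, 7, 5}
  8. ckckcA = {2, 1, 3}
(closed under both — stop)

8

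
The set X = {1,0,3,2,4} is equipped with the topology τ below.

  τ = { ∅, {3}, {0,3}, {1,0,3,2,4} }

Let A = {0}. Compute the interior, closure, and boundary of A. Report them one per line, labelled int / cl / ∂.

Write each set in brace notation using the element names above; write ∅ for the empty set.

int(A) = ∅
cl(A)  = {1,0,2,4}
∂A     = {1,0,2,4}

interior: largest open inside A is ∅ (from ∅)
cl via duality: int({1,3,2,4}) = {3}, so X∖{3} = {1,0,2,4}
cl∖int = {1,0,2,4}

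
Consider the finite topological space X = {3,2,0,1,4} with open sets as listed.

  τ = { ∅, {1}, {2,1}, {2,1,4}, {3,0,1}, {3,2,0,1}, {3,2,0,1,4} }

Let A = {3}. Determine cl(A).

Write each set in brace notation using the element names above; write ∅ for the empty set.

X∖A={2,0,1,4}, int(X∖A)={2,1,4}, hence cl(A)={3,0}

{3,0}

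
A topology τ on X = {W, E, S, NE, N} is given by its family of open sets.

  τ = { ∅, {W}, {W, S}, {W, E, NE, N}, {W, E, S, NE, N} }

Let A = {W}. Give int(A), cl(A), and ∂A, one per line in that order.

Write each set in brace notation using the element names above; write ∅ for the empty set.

opens ⊆ A: ∅, {W}; union → int = {W}
complement {E, S, NE, N}; its interior ∅; cl(A) = X∖∅ = {W, E, S, NE, N}
boundary = {W, E, S, NE, N} ∖ {W} = {E, S, NE, N}

int(A) = {W}
cl(A)  = {W, E, S, NE, N}
∂A     = {E, S, NE, N}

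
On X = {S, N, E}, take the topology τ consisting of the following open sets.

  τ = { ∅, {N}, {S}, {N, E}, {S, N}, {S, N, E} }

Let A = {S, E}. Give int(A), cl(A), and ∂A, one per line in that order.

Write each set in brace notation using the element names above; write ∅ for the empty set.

int(A) = {S}
cl(A)  = {S, E}
∂A     = {E}

U open, U⊆A: ∅, {S}. int(A) = ⋃ = {S}
X∖A={N}, int(X∖A)={N}, hence cl(A)={S, E}
∂A: remove int from cl → {E}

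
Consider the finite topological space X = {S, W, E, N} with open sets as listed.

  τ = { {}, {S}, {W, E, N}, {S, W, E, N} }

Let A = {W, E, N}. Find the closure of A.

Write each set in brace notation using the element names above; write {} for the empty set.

{W, E, N}

X∖A={S}, int(X∖A)={S}, hence cl(A)={W, E, N}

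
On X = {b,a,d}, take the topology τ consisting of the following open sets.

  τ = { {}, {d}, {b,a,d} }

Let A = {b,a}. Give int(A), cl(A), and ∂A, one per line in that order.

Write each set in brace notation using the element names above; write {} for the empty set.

int(A) = {}
cl(A)  = {b,a}
∂A     = {b,a}

U open, U⊆A: {}. int(A) = ⋃ = {}
X∖A={d}, int(X∖A)={d}, hence cl(A)={b,a}
∂A: remove int from cl → {b,a}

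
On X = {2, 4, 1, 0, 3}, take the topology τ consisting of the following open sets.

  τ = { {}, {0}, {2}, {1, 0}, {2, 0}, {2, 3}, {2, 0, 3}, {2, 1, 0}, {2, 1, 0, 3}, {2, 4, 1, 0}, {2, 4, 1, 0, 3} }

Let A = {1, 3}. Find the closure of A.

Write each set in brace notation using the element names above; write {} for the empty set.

complement {2, 4, 0}; its interior {2, 0}; cl(A) = X∖{2, 0} = {4, 1, 3}

{4, 1, 3}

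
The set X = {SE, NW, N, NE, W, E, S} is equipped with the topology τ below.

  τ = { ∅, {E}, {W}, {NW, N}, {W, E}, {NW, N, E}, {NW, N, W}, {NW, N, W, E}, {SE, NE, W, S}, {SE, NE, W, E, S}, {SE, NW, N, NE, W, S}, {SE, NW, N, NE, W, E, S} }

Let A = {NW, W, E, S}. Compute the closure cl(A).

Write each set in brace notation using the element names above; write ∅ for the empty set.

complement {SE, N, NE}; its interior ∅; cl(A) = X∖∅ = {SE, NW, N, NE, W, E, S}

{SE, NW, N, NE, W, E, S}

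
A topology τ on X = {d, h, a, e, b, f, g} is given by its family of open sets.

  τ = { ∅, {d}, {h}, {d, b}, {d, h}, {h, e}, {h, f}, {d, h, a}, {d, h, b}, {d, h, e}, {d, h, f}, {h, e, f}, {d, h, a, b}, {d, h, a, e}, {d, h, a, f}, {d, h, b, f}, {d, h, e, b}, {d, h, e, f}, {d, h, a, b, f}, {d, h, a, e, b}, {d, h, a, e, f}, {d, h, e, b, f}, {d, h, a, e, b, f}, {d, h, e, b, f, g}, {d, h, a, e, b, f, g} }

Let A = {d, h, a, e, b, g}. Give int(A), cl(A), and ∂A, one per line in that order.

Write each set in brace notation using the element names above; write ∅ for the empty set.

interior: largest open inside A is {d, h, a, e, b} (from ∅, {h}, {d}, {d, h}, {h, e}, {d, b}, {d, h, e}, {d, h, a}, {d, h, b}, {d, h, e, b}, {d, h, a, b}, {d, h, a, e}, {d, h, a, e, b})
cl via duality: int({f}) = ∅, so X∖∅ = {d, h, a, e, b, f, g}
cl∖int = {f, g}

int(A) = {d, h, a, e, b}
cl(A)  = {d, h, a, e, b, f, g}
∂A     = {f, g}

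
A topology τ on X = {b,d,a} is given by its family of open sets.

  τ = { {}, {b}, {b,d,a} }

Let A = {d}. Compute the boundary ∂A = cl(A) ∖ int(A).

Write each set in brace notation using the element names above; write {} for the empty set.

{d,a}

open subsets of A: {}; so int(A) = {}
closure: X∖int(X∖A) = X∖{b} = {d,a}
∂A = {d,a} minus {} = {d,a}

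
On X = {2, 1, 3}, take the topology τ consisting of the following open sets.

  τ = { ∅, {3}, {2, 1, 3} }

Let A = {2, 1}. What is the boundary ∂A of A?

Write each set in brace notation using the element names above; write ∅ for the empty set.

open subsets of A: ∅; so int(A) = ∅
closure: X∖int(X∖A) = X∖{3} = {2, 1}
∂A = {2, 1} minus ∅ = {2, 1}

{2, 1}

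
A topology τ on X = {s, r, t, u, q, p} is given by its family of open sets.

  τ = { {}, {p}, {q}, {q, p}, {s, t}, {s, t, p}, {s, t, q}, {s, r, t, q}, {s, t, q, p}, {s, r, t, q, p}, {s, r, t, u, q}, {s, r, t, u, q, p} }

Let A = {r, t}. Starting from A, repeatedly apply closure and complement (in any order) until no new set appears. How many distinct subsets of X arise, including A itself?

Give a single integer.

8

X∖A={s, u, q, p}, int(X∖A)={q, p}, hence cl(A)={s, r, t, u}
Orbit (k=closure, c=complement):
  1. A     = {r, t}
  2. kA    = {s, r, t, u}
  3. cA    = {s, u, q, p}
  4. ckA   = {q, p}
  5. kcA   = {s, r, t, u, q, p}
  6. kckA  = {r, u, q, p}
  7. ckcA  = {}
  8. ckckA = {s, t}
(closed under both — stop)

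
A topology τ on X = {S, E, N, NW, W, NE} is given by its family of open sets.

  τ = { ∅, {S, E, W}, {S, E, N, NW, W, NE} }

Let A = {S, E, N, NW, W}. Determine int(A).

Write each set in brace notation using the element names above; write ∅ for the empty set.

opens ⊆ A: ∅, {S, E, W}; union → int = {S, E, W}

{S, E, W}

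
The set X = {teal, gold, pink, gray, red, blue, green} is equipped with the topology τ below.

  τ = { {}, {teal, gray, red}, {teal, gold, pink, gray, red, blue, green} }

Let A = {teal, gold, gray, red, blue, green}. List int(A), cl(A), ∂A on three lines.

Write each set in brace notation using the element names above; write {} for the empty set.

int(A) = {teal, gray, red}
cl(A)  = {teal, gold, pink, gray, red, blue, green}
∂A     = {gold, pink, blue, green}

open subsets of A: {}, {teal, gray, red}; so int(A) = {teal, gray, red}
closure: X∖int(X∖A) = X∖{} = {teal, gold, pink, gray, red, blue, green}
∂A = {teal, gold, pink, gray, red, blue, green} minus {teal, gray, red} = {gold, pink, blue, green}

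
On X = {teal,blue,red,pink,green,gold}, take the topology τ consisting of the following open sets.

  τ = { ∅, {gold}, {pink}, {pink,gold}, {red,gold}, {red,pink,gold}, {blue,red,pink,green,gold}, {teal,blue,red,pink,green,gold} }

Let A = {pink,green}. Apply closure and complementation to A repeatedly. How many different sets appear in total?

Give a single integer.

X∖A={teal,blue,red,gold}, int(X∖A)={red,gold}, hence cl(A)={teal,blue,pink,green}
Orbit (k=closure, c=complement):
  1. A     = {pink,green}
  2. kA    = {teal,blue,pink,green}
  3. cA    = {teal,blue,red,gold}
  4. ckA   = {red,gold}
  5. kcA   = {teal,blue,red,green,gold}
  6. ckcA  = {pink}
(closed under both — stop)

6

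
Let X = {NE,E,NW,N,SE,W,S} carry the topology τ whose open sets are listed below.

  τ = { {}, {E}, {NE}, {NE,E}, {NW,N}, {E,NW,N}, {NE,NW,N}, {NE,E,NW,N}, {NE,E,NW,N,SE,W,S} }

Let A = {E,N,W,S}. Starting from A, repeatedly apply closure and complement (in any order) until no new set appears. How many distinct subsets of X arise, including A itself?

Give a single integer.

complement {NE,NW,SE}; its interior {NE}; cl(A) = X∖{NE} = {E,NW,N,SE,W,S}
With k = closure, c = complement:
  1. A     = {E,N,W,S}
  2. kA    = {E,NW,N,SE,W,S}
  3. cA    = {NE,NW,SE}
  4. ckA   = {NE}
  5. kcA   = {NE,NW,N,SE,W,S}
  6. kckA  = {NE,SE,W,S}
  7. ckcA  = {E}
  8. ckckA = {E,NW,N}
  9. kckcA = {E,SE,W,S}
  10. ckckcA = {NE,NW,N}
k, c of each give nothing new

10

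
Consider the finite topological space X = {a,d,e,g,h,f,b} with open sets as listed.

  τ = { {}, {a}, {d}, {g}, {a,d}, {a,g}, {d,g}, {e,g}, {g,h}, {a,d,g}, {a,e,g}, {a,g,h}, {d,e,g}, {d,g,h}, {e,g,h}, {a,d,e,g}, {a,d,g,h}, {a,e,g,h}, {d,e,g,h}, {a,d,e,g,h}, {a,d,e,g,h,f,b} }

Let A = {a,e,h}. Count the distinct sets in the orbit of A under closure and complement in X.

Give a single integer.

complement {d,g,f,b}; its interior {d,g}; cl(A) = X∖{d,g} = {a,e,h,f,b}
With k = closure, c = complement:
  1. A     = {a,e,h}
  2. kA    = {a,e,h,f,b}
  3. cA    = {d,g,f,b}
  4. ckA   = {d,g}
  5. kcA   = {d,e,g,h,f,b}
  6. ckcA  = {a}
  7. kckcA = {a,f,b}
  8. ckckcA = {d,e,g,h}
k, c of each give nothing new

8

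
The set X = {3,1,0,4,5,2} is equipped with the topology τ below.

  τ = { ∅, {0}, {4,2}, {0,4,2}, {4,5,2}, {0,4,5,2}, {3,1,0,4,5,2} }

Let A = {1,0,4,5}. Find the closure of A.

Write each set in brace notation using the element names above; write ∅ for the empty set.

{3,1,0,4,5,2}

X∖A={3,2}, int(X∖A)=∅, hence cl(A)={3,1,0,4,5,2}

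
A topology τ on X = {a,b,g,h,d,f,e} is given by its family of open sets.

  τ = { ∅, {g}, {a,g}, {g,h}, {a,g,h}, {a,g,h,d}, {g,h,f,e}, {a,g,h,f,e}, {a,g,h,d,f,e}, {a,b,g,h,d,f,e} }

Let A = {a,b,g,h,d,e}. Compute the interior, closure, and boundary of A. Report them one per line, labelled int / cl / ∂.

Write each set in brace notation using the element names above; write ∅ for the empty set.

int(A) = {a,g,h,d}
cl(A)  = {a,b,g,h,d,f,e}
∂A     = {b,f,e}

interior: largest open inside A is {a,g,h,d} (from ∅, {g}, {g,h}, {a,g}, {a,g,h}, {a,g,h,d})
cl via duality: int({f}) = ∅, so X∖∅ = {a,b,g,h,d,f,e}
cl∖int = {b,f,e}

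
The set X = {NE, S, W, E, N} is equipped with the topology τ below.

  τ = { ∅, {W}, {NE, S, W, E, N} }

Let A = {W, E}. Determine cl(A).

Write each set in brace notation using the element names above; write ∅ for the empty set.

{NE, S, W, E, N}

X∖A={NE, S, N}, int(X∖A)=∅, hence cl(A)={NE, S, W, E, N}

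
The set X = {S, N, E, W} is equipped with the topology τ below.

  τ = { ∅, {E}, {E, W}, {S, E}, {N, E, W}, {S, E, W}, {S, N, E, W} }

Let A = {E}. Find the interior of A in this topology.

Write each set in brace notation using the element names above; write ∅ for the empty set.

{E}

open subsets of A: ∅, {E}; so int(A) = {E}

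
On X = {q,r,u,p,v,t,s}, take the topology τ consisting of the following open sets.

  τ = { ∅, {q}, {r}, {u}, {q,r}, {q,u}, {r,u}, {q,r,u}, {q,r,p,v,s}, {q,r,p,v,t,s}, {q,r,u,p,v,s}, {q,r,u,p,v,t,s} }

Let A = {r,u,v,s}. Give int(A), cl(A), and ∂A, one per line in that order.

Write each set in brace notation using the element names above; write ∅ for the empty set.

interior: largest open inside A is {r,u} (from ∅, {u}, {r}, {r,u})
cl via duality: int({q,p,t}) = {q}, so X∖{q} = {r,u,p,v,t,s}
cl∖int = {p,v,t,s}

int(A) = {r,u}
cl(A)  = {r,u,p,v,t,s}
∂A     = {p,v,t,s}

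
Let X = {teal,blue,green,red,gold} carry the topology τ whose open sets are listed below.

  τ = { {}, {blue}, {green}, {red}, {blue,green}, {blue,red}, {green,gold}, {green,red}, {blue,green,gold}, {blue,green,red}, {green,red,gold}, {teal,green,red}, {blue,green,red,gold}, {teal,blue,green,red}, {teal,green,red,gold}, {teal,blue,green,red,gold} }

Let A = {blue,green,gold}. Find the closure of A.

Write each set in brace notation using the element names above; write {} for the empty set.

X∖A={teal,red}, int(X∖A)={red}, hence cl(A)={teal,blue,green,gold}

{teal,blue,green,gold}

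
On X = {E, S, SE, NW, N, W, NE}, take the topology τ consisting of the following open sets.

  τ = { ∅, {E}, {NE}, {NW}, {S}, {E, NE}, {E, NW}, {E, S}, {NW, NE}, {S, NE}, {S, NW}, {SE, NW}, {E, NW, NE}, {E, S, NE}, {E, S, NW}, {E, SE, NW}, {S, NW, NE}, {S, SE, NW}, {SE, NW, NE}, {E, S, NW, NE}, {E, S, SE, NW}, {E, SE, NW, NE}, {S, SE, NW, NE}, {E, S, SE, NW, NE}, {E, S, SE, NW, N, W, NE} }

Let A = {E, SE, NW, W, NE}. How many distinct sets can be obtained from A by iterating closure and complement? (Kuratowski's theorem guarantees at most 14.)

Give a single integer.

X∖A={S, N}, int(X∖A)={S}, hence cl(A)={E, SE, NW, N, W, NE}
Orbit (k=closure, c=complement):
  1. A     = {E, SE, NW, W, NE}
  2. kA    = {E, SE, NW, N, W, NE}
  3. cA    = {S, N}
  4. ckA   = {S}
  5. kcA   = {S, N, W}
  6. ckcA  = {E, SE, NW, NE}
(closed under both — stop)

6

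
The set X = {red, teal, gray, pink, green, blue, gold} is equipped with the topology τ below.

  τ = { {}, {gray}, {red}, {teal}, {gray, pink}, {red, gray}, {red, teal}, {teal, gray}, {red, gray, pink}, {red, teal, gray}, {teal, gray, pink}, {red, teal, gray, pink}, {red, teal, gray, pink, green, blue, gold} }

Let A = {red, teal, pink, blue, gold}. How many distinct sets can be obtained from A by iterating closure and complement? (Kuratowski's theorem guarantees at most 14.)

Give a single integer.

cl via duality: int({gray, green}) = {gray}, so X∖{gray} = {red, teal, pink, green, blue, gold}
Write k for closure, c for complement:
  1. A     = {red, teal, pink, blue, gold}
  2. kA    = {red, teal, pink, green, blue, gold}
  3. cA    = {gray, green}
  4. ckA   = {gray}
  5. kcA   = {gray, pink, green, blue, gold}
  6. ckcA  = {red, teal}
  7. kckcA = {red, teal, green, blue, gold}
  8. ckckcA = {gray, pink}
applying k or c yields no new set

8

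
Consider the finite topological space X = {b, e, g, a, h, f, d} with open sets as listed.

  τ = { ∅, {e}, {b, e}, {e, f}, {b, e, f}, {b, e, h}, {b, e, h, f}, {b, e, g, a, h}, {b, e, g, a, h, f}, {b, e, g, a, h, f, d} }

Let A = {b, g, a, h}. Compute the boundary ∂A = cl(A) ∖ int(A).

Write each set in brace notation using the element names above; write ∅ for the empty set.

interior: largest open inside A is ∅ (from ∅)
cl via duality: int({e, f, d}) = {e, f}, so X∖{e, f} = {b, g, a, h, d}
cl∖int = {b, g, a, h, d}

{b, g, a, h, d}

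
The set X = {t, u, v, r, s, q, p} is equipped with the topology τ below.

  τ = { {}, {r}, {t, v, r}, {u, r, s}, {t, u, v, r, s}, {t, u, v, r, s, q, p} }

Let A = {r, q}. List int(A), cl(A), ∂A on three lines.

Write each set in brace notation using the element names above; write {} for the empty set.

open subsets of A: {}, {r}; so int(A) = {r}
closure: X∖int(X∖A) = X∖{} = {t, u, v, r, s, q, p}
∂A = {t, u, v, r, s, q, p} minus {r} = {t, u, v, s, q, p}

int(A) = {r}
cl(A)  = {t, u, v, r, s, q, p}
∂A     = {t, u, v, s, q, p}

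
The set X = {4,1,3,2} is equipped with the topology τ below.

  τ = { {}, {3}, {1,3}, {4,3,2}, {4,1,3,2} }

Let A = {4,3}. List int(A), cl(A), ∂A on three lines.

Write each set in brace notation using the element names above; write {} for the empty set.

int(A) = {3}
cl(A)  = {4,1,3,2}
∂A     = {4,1,2}

U open, U⊆A: {}, {3}. int(A) = ⋃ = {3}
X∖A={1,2}, int(X∖A)={}, hence cl(A)={4,1,3,2}
∂A: remove int from cl → {4,1,2}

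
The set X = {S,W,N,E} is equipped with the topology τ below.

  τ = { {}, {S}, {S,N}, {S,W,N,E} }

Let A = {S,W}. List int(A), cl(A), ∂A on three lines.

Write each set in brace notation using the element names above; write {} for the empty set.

int(A) = {S}
cl(A)  = {S,W,N,E}
∂A     = {W,N,E}

interior: largest open inside A is {S} (from {}, {S})
cl via duality: int({N,E}) = {}, so X∖{} = {S,W,N,E}
cl∖int = {W,N,E}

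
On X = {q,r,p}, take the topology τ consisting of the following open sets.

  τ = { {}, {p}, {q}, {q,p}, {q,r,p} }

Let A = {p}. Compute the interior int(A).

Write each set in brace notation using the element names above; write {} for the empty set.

{p}

opens ⊆ A: {}, {p}; union → int = {p}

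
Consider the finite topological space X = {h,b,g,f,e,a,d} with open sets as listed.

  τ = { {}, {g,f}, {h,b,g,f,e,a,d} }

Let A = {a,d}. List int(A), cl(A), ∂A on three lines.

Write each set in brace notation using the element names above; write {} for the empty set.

open subsets of A: {}; so int(A) = {}
closure: X∖int(X∖A) = X∖{g,f} = {h,b,e,a,d}
∂A = {h,b,e,a,d} minus {} = {h,b,e,a,d}

int(A) = {}
cl(A)  = {h,b,e,a,d}
∂A     = {h,b,e,a,d}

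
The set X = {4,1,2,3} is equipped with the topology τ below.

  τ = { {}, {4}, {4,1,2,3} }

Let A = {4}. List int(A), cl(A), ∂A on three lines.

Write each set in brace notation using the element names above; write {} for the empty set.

int(A) = {4}
cl(A)  = {4,1,2,3}
∂A     = {1,2,3}

opens ⊆ A: {}, {4}; union → int = {4}
complement {1,2,3}; its interior {}; cl(A) = X∖{} = {4,1,2,3}
boundary = {4,1,2,3} ∖ {4} = {1,2,3}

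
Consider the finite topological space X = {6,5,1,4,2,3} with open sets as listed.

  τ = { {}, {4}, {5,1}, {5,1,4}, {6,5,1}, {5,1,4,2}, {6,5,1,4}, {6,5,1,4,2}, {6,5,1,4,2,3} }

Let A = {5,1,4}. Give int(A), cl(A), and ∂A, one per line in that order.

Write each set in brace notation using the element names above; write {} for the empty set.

U open, U⊆A: {}, {4}, {5,1}, {5,1,4}. int(A) = ⋃ = {5,1,4}
X∖A={6,2,3}, int(X∖A)={}, hence cl(A)={6,5,1,4,2,3}
∂A: remove int from cl → {6,2,3}

int(A) = {5,1,4}
cl(A)  = {6,5,1,4,2,3}
∂A     = {6,2,3}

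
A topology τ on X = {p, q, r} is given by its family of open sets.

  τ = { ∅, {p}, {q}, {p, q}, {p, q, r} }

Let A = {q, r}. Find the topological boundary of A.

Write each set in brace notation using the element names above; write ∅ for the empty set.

U open, U⊆A: ∅, {q}. int(A) = ⋃ = {q}
X∖A={p}, int(X∖A)={p}, hence cl(A)={q, r}
∂A: remove int from cl → {r}

{r}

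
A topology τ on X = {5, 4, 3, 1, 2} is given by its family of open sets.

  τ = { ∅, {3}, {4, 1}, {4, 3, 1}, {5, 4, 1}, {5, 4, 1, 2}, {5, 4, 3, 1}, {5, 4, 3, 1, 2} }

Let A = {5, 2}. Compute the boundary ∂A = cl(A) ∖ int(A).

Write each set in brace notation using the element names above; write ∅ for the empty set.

interior: largest open inside A is ∅ (from ∅)
cl via duality: int({4, 3, 1}) = {4, 3, 1}, so X∖{4, 3, 1} = {5, 2}
cl∖int = {5, 2}

{5, 2}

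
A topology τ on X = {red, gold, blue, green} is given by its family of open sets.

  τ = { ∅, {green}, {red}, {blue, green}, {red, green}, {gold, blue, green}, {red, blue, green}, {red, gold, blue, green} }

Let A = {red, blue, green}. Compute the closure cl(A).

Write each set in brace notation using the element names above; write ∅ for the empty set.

closure: X∖int(X∖A) = X∖∅ = {red, gold, blue, green}

{red, gold, blue, green}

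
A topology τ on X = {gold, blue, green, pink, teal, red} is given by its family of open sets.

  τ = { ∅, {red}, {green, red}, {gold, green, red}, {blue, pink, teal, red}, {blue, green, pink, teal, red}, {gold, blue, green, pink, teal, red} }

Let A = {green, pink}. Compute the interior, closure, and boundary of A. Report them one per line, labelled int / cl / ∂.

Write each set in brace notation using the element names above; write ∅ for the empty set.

opens ⊆ A: ∅; union → int = ∅
complement {gold, blue, teal, red}; its interior {red}; cl(A) = X∖{red} = {gold, blue, green, pink, teal}
boundary = {gold, blue, green, pink, teal} ∖ ∅ = {gold, blue, green, pink, teal}

int(A) = ∅
cl(A)  = {gold, blue, green, pink, teal}
∂A     = {gold, blue, green, pink, teal}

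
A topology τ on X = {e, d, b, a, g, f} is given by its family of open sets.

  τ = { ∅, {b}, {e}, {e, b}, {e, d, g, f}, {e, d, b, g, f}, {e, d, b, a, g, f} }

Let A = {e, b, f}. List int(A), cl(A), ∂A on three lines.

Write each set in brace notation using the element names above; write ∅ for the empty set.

interior: largest open inside A is {e, b} (from ∅, {e}, {b}, {e, b})
cl via duality: int({d, a, g}) = ∅, so X∖∅ = {e, d, b, a, g, f}
cl∖int = {d, a, g, f}

int(A) = {e, b}
cl(A)  = {e, d, b, a, g, f}
∂A     = {d, a, g, f}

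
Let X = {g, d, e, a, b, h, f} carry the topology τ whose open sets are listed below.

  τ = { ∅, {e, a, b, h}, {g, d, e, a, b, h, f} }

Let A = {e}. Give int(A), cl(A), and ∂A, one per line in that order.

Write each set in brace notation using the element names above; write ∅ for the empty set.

int(A) = ∅
cl(A)  = {g, d, e, a, b, h, f}
∂A     = {g, d, e, a, b, h, f}

U open, U⊆A: ∅. int(A) = ⋃ = ∅
X∖A={g, d, a, b, h, f}, int(X∖A)=∅, hence cl(A)={g, d, e, a, b, h, f}
∂A: remove int from cl → {g, d, e, a, b, h, f}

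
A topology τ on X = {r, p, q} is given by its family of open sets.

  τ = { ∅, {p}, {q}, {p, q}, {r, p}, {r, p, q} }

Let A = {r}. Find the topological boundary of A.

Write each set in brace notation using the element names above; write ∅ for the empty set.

{r}

open subsets of A: ∅; so int(A) = ∅
closure: X∖int(X∖A) = X∖{p, q} = {r}
∂A = {r} minus ∅ = {r}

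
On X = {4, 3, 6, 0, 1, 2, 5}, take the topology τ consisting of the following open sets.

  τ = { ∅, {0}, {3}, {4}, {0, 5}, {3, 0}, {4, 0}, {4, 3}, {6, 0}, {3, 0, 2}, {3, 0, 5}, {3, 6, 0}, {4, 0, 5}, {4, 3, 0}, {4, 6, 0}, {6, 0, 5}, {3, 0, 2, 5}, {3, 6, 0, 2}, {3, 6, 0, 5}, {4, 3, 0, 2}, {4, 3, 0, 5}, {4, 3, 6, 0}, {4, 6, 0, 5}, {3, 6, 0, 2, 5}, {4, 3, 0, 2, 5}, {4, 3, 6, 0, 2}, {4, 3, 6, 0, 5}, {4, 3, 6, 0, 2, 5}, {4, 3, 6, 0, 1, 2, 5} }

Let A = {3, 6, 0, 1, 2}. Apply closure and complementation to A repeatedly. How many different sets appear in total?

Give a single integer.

complement {4, 5}; its interior {4}; cl(A) = X∖{4} = {3, 6, 0, 1, 2, 5}
With k = closure, c = complement:
  1. A     = {3, 6, 0, 1, 2}
  2. kA    = {3, 6, 0, 1, 2, 5}
  3. cA    = {4, 5}
  4. ckA   = {4}
  5. kcA   = {4, 1, 5}
  6. kckA  = {4, 1}
  7. ckcA  = {3, 6, 0, 2}
  8. ckckA = {3, 6, 0, 2, 5}
k, c of each give nothing new

8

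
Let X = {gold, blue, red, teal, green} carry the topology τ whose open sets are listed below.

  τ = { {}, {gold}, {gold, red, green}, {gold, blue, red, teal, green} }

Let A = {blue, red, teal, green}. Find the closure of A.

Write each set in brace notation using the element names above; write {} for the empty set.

{blue, red, teal, green}

complement {gold}; its interior {gold}; cl(A) = X∖{gold} = {blue, red, teal, green}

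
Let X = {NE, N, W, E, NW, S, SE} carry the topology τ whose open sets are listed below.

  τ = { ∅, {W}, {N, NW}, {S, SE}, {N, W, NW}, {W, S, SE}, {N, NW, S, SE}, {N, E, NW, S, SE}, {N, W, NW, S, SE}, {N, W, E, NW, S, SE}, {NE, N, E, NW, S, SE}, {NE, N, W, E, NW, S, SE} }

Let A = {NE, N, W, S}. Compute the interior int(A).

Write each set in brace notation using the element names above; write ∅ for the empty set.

{W}

interior: largest open inside A is {W} (from ∅, {W})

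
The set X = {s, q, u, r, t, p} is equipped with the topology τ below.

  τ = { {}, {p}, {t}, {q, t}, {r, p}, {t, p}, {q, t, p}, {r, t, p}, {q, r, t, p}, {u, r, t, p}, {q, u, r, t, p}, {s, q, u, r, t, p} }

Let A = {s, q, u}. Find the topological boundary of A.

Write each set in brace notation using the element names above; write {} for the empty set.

{s, q, u}

U open, U⊆A: {}. int(A) = ⋃ = {}
X∖A={r, t, p}, int(X∖A)={r, t, p}, hence cl(A)={s, q, u}
∂A: remove int from cl → {s, q, u}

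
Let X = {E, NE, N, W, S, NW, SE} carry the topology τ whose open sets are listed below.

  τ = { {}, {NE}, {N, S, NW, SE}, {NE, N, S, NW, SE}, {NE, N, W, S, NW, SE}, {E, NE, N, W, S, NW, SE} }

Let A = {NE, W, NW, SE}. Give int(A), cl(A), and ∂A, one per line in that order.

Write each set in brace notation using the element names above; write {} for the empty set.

open subsets of A: {}, {NE}; so int(A) = {NE}
closure: X∖int(X∖A) = X∖{} = {E, NE, N, W, S, NW, SE}
∂A = {E, NE, N, W, S, NW, SE} minus {NE} = {E, N, W, S, NW, SE}

int(A) = {NE}
cl(A)  = {E, NE, N, W, S, NW, SE}
∂A     = {E, N, W, S, NW, SE}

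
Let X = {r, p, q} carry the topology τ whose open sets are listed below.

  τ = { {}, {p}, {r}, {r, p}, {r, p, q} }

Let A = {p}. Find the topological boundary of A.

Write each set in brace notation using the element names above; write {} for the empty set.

{q}

interior: largest open inside A is {p} (from {}, {p})
cl via duality: int({r, q}) = {r}, so X∖{r} = {p, q}
cl∖int = {q}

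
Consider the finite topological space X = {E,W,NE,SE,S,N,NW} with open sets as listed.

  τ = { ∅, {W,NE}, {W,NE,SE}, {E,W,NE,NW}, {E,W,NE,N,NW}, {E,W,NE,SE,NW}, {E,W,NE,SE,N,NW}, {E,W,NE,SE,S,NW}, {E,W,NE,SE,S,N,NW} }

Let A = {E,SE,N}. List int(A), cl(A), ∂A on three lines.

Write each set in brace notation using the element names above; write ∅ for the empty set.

interior: largest open inside A is ∅ (from ∅)
cl via duality: int({W,NE,S,NW}) = {W,NE}, so X∖{W,NE} = {E,SE,S,N,NW}
cl∖int = {E,SE,S,N,NW}

int(A) = ∅
cl(A)  = {E,SE,S,N,NW}
∂A     = {E,SE,S,N,NW}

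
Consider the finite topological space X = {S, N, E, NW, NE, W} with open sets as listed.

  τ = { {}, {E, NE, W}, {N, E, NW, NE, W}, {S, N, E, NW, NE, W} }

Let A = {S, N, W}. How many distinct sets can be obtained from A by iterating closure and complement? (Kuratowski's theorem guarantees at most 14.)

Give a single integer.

X∖A={E, NW, NE}, int(X∖A)={}, hence cl(A)={S, N, E, NW, NE, W}
Orbit (k=closure, c=complement):
  1. A     = {S, N, W}
  2. kA    = {S, N, E, NW, NE, W}
  3. cA    = {E, NW, NE}
  4. ckA   = {}
(closed under both — stop)

4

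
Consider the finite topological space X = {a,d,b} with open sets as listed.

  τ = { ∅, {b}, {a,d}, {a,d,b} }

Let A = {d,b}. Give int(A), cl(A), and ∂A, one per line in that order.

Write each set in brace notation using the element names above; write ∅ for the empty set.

int(A) = {b}
cl(A)  = {a,d,b}
∂A     = {a,d}

opens ⊆ A: ∅, {b}; union → int = {b}
complement {a}; its interior ∅; cl(A) = X∖∅ = {a,d,b}
boundary = {a,d,b} ∖ {b} = {a,d}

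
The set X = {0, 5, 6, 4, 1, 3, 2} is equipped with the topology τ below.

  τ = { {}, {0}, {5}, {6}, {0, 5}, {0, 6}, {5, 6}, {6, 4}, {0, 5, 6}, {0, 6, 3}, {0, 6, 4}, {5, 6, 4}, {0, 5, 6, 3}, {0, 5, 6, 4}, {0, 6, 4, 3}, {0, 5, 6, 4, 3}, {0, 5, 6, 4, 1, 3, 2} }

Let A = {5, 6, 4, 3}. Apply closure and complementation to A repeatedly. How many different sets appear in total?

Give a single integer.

cl via duality: int({0, 1, 2}) = {0}, so X∖{0} = {5, 6, 4, 1, 3, 2}
Write k for closure, c for complement:
  1. A     = {5, 6, 4, 3}
  2. kA    = {5, 6, 4, 1, 3, 2}
  3. cA    = {0, 1, 2}
  4. ckA   = {0}
  5. kcA   = {0, 1, 3, 2}
  6. ckcA  = {5, 6, 4}
applying k or c yields no new set

6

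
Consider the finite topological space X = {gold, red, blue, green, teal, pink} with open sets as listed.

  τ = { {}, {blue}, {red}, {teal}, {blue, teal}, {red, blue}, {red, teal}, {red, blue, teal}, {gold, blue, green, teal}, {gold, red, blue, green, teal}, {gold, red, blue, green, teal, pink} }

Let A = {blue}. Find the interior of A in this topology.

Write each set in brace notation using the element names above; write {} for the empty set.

U open, U⊆A: {}, {blue}. int(A) = ⋃ = {blue}

{blue}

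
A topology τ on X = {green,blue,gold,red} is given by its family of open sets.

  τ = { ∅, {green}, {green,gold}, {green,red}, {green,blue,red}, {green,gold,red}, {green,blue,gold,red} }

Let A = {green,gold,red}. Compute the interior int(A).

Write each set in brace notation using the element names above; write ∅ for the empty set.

open subsets of A: ∅, {green}, {green,red}, {green,gold}, {green,gold,red}; so int(A) = {green,gold,red}

{green,gold,red}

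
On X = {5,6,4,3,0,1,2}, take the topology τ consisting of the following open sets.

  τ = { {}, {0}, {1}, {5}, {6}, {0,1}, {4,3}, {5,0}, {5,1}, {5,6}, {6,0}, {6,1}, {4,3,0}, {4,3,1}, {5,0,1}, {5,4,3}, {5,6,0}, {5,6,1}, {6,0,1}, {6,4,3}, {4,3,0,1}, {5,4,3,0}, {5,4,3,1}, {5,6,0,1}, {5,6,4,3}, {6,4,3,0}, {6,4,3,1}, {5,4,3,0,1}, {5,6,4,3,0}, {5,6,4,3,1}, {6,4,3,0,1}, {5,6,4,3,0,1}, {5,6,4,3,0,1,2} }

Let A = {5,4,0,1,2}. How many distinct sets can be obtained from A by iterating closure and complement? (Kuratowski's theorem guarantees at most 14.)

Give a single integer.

X∖A={6,3}, int(X∖A)={6}, hence cl(A)={5,4,3,0,1,2}
Orbit (k=closure, c=complement):
  1. A     = {5,4,0,1,2}
  2. kA    = {5,4,3,0,1,2}
  3. cA    = {6,3}
  4. ckA   = {6}
  5. kcA   = {6,4,3,2}
  6. kckA  = {6,2}
  7. ckcA  = {5,0,1}
  8. ckckA = {5,4,3,0,1}
  9. kckcA = {5,0,1,2}
  10. ckckcA = {6,4,3}
(closed under both — stop)

10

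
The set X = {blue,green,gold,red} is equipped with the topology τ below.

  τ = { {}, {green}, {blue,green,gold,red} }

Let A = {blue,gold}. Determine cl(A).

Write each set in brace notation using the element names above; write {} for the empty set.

{blue,gold,red}

closure: X∖int(X∖A) = X∖{green} = {blue,gold,red}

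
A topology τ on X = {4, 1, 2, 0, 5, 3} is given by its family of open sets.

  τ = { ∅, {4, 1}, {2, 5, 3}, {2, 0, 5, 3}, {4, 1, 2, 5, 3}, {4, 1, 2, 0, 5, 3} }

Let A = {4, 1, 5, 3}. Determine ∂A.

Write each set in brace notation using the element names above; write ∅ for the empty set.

{2, 0, 5, 3}

open subsets of A: ∅, {4, 1}; so int(A) = {4, 1}
closure: X∖int(X∖A) = X∖∅ = {4, 1, 2, 0, 5, 3}
∂A = {4, 1, 2, 0, 5, 3} minus {4, 1} = {2, 0, 5, 3}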